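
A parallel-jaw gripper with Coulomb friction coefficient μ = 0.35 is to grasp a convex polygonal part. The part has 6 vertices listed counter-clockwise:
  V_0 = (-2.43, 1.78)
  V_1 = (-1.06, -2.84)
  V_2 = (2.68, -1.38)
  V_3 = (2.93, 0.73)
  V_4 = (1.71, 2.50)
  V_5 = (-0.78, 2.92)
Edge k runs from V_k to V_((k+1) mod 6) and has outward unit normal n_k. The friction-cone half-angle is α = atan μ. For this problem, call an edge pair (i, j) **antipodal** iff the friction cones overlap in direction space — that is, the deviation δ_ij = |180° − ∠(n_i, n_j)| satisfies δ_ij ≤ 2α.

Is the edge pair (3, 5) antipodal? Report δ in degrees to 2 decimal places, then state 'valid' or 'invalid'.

δ = 89.94°, invalid

α = atan 0.35 = 19.29°;  2α = 38.58°
edge 3: e_3 = (-1.22, +1.77);  n_3 = (+0.8234, +0.5675)
edge 5: e_5 = (-1.65, -1.14);  n_5 = (-0.5684, +0.8227)
∠(n_3, n_5) = 90.06°
δ = |180° − 90.06°| = 89.94°
89.94° > 2α = 38.58°  →  invalid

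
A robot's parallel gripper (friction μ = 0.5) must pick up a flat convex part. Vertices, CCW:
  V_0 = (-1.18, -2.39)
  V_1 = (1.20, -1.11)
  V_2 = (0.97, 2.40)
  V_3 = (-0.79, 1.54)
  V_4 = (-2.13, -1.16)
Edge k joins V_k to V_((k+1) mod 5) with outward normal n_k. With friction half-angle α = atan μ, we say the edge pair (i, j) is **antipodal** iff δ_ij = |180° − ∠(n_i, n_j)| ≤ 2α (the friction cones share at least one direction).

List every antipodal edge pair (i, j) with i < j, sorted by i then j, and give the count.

α = atan 0.5 = 26.57°;  2α = 53.13°
n_0 = (+0.4737, -0.8807)
n_1 = (+0.9979, +0.0654)
n_2 = (-0.4390, +0.8985)
n_3 = (-0.8958, +0.4446)
n_4 = (-0.7914, -0.6113)
  (0,1): δ = 114.52°  ·
  (0,2): δ = 2.23°  ✓
  (0,3): δ = 35.33°  ✓
  (0,4): δ = 99.41°  ·
  (1,2): δ = 67.71°  ·
  (1,3): δ = 30.14°  ✓
  (1,4): δ = 33.93°  ✓
  (2,3): δ = 142.44°  ·
  (2,4): δ = 78.36°  ·
  (3,4): δ = 115.92°  ·
antipodal pairs: 4

count = 4; pairs: (0,2), (0,3), (1,3), (1,4)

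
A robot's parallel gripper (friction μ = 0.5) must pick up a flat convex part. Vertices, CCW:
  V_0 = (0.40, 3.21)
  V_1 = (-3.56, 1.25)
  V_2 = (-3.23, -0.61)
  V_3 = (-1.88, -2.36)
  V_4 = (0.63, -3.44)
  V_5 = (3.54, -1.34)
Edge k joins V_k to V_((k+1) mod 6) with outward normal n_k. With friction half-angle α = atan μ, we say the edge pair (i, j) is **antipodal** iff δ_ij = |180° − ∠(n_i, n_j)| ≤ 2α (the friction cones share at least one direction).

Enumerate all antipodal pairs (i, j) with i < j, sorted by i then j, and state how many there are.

α = atan 0.5 = 26.57°;  2α = 53.13°
n_0 = (-0.4436, +0.8962)
n_1 = (-0.9846, -0.1747)
n_2 = (-0.7918, -0.6108)
n_3 = (-0.3952, -0.9186)
n_4 = (+0.5852, -0.8109)
n_5 = (+0.8230, +0.5680)
  (0,1): δ = 106.27°  ·
  (0,2): δ = 78.69°  ·
  (0,3): δ = 49.61°  ✓
  (0,4): δ = 9.48°  ✓
  (0,5): δ = 98.28°  ·
  (1,2): δ = 152.41°  ·
  (1,3): δ = 123.34°  ·
  (1,4): δ = 64.24°  ·
  (1,5): δ = 24.55°  ✓
  (2,3): δ = 150.93°  ·
  (2,4): δ = 91.83°  ·
  (2,5): δ = 3.04°  ✓
  (3,4): δ = 120.90°  ·
  (3,5): δ = 32.11°  ✓
  (4,5): δ = 91.21°  ·
antipodal pairs: 5

count = 5; pairs: (0,3), (0,4), (1,5), (2,5), (3,5)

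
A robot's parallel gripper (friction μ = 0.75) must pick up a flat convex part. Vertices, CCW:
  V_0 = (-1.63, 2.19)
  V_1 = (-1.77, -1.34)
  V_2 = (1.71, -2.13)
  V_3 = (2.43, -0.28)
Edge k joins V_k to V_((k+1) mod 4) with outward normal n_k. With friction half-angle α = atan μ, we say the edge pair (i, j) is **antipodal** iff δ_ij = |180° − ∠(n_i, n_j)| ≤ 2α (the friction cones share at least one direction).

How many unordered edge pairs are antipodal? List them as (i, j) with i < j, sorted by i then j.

α = atan 0.75 = 36.87°;  2α = 73.74°
n_0 = (-0.9992, +0.0396)
n_1 = (-0.2214, -0.9752)
n_2 = (+0.9319, -0.3627)
n_3 = (+0.5197, +0.8543)
  (0,1): δ = 100.52°  ·
  (0,2): δ = 18.99°  ✓
  (0,3): δ = 60.96°  ✓
  (1,2): δ = 98.48°  ·
  (1,3): δ = 18.53°  ✓
  (2,3): δ = 100.05°  ·
antipodal pairs: 3

count = 3; pairs: (0,2), (0,3), (1,3)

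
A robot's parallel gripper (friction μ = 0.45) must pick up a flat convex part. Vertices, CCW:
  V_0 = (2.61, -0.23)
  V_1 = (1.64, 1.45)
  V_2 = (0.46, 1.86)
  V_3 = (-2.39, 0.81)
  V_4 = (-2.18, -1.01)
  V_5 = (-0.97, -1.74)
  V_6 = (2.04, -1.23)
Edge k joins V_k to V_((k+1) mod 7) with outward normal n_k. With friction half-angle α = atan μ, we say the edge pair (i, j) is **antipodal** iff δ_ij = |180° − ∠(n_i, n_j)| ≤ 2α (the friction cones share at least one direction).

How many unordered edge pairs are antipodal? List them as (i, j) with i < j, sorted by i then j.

count = 7; pairs: (0,3), (0,4), (1,4), (1,5), (2,5), (2,6), (3,6)

α = atan 0.45 = 24.23°;  2α = 48.46°
n_0 = (+0.8660, +0.5000)
n_1 = (+0.3282, +0.9446)
n_2 = (-0.3457, +0.9383)
n_3 = (-0.9934, -0.1146)
n_4 = (-0.5166, -0.8562)
n_5 = (+0.1671, -0.9859)
n_6 = (+0.8688, -0.4952)
  (0,1): δ = 139.16°  ·
  (0,2): δ = 99.78°  ·
  (0,3): δ = 23.42°  ✓
  (0,4): δ = 28.90°  ✓
  (0,5): δ = 69.62°  ·
  (0,6): δ = 120.32°  ·
  (1,2): δ = 140.61°  ·
  (1,3): δ = 64.26°  ·
  (1,4): δ = 11.94°  ✓
  (1,5): δ = 28.78°  ✓
  (1,6): δ = 79.48°  ·
  (2,3): δ = 103.64°  ·
  (2,4): δ = 51.33°  ·
  (2,5): δ = 10.61°  ✓
  (2,6): δ = 40.09°  ✓
  (3,4): δ = 127.68°  ·
  (3,5): δ = 86.97°  ·
  (3,6): δ = 36.27°  ✓
  (4,5): δ = 139.28°  ·
  (4,6): δ = 88.58°  ·
  (5,6): δ = 129.30°  ·
antipodal pairs: 7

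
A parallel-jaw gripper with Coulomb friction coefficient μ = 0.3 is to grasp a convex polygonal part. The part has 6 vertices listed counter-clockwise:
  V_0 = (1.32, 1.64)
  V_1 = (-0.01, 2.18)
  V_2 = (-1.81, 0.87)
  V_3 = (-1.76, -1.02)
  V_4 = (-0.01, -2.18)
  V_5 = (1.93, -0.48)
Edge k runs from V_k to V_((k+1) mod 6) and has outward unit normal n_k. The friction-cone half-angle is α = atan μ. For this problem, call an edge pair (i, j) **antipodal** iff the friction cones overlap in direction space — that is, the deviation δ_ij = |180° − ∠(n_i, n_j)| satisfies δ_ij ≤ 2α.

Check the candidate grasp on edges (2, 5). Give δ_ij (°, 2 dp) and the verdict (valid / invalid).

α = atan 0.3 = 16.70°;  2α = 33.40°
edge 2: e_2 = (+0.05, -1.89);  n_2 = (-0.9997, -0.0264)
edge 5: e_5 = (-0.61, +2.12);  n_5 = (+0.9610, +0.2765)
∠(n_2, n_5) = 165.46°
δ = |180° − 165.46°| = 14.54°
14.54° ≤ 2α = 33.40°  →  valid

δ = 14.54°, valid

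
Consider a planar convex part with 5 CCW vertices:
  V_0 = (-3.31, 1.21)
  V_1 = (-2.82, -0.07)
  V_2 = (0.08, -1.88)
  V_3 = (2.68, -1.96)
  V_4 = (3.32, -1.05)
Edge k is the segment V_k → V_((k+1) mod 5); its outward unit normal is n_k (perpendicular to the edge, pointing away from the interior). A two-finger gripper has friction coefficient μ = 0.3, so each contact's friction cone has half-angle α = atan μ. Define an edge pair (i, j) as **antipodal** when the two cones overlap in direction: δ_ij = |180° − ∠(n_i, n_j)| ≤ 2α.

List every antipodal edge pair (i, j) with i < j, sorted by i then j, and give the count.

α = atan 0.3 = 16.70°;  2α = 33.40°
n_0 = (-0.9339, -0.3575)
n_1 = (-0.5295, -0.8483)
n_2 = (-0.0308, -0.9995)
n_3 = (+0.8180, -0.5753)
n_4 = (+0.3226, +0.9465)
  (0,1): δ = 142.92°  ·
  (0,2): δ = 112.71°  ·
  (0,3): δ = 56.07°  ·
  (0,4): δ = 50.23°  ·
  (1,2): δ = 149.79°  ·
  (1,3): δ = 93.15°  ·
  (1,4): δ = 13.15°  ✓
  (2,3): δ = 123.36°  ·
  (2,4): δ = 17.06°  ✓
  (3,4): δ = 73.70°  ·
antipodal pairs: 2

count = 2; pairs: (1,4), (2,4)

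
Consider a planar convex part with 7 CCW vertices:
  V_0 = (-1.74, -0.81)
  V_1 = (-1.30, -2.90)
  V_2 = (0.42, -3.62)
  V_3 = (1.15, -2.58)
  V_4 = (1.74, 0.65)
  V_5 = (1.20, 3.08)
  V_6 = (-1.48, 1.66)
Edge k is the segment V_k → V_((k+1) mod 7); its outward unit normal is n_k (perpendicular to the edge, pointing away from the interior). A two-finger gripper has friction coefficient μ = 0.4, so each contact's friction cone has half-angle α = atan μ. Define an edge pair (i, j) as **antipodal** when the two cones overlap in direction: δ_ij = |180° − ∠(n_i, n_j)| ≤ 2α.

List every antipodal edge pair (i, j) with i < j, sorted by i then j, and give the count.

α = atan 0.4 = 21.80°;  2α = 43.60°
n_0 = (-0.9785, -0.2060)
n_1 = (-0.3861, -0.9224)
n_2 = (+0.8185, -0.5745)
n_3 = (+0.9837, -0.1797)
n_4 = (+0.9762, +0.2169)
n_5 = (-0.4682, +0.8836)
n_6 = (-0.9945, +0.1047)
  (0,1): δ = 124.60°  ·
  (0,2): δ = 46.95°  ·
  (0,3): δ = 22.24°  ✓
  (0,4): δ = 0.64°  ✓
  (0,5): δ = 106.03°  ·
  (0,6): δ = 162.10°  ·
  (1,2): δ = 102.35°  ·
  (1,3): δ = 77.64°  ·
  (1,4): δ = 54.76°  ·
  (1,5): δ = 50.63°  ·
  (1,6): δ = 106.71°  ·
  (2,3): δ = 155.29°  ·
  (2,4): δ = 132.41°  ·
  (2,5): δ = 27.02°  ✓
  (2,6): δ = 29.06°  ✓
  (3,4): δ = 157.12°  ·
  (3,5): δ = 51.73°  ·
  (3,6): δ = 4.34°  ✓
  (4,5): δ = 74.61°  ·
  (4,6): δ = 18.54°  ✓
  (5,6): δ = 123.93°  ·
antipodal pairs: 6

count = 6; pairs: (0,3), (0,4), (2,5), (2,6), (3,6), (4,6)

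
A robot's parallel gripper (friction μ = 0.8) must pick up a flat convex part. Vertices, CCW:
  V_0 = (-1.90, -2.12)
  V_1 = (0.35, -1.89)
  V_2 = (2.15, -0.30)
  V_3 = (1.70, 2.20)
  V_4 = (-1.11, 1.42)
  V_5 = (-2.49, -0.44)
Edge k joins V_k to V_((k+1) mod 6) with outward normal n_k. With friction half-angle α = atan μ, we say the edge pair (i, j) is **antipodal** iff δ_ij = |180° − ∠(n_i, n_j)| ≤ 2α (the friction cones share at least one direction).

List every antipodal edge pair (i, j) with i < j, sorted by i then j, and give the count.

α = atan 0.8 = 38.66°;  2α = 77.32°
n_0 = (+0.1017, -0.9948)
n_1 = (+0.6620, -0.7495)
n_2 = (+0.9842, +0.1772)
n_3 = (-0.2675, +0.9636)
n_4 = (-0.8031, +0.5958)
n_5 = (-0.9435, -0.3314)
  (0,1): δ = 144.38°  ·
  (0,2): δ = 85.63°  ·
  (0,3): δ = 9.68°  ✓
  (0,4): δ = 47.59°  ✓
  (0,5): δ = 103.51°  ·
  (1,2): δ = 121.25°  ·
  (1,3): δ = 25.94°  ✓
  (1,4): δ = 11.97°  ✓
  (1,5): δ = 67.90°  ✓
  (2,3): δ = 84.69°  ·
  (2,4): δ = 46.78°  ✓
  (2,5): δ = 9.15°  ✓
  (3,4): δ = 142.09°  ·
  (3,5): δ = 86.16°  ·
  (4,5): δ = 124.08°  ·
antipodal pairs: 7

count = 7; pairs: (0,3), (0,4), (1,3), (1,4), (1,5), (2,4), (2,5)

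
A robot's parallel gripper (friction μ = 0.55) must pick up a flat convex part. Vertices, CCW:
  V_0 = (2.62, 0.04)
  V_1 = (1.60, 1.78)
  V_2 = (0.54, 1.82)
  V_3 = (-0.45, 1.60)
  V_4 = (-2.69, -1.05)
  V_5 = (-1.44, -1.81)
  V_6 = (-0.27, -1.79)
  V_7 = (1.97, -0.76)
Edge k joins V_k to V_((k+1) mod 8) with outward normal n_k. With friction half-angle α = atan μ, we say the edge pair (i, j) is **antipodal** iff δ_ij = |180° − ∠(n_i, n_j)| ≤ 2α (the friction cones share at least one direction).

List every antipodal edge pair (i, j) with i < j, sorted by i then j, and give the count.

α = atan 0.55 = 28.81°;  2α = 57.62°
n_0 = (+0.8627, +0.5057)
n_1 = (+0.0377, +0.9993)
n_2 = (-0.2169, +0.9762)
n_3 = (-0.7637, +0.6456)
n_4 = (-0.5195, -0.8545)
n_5 = (+0.0171, -0.9999)
n_6 = (+0.4178, -0.9086)
n_7 = (+0.7761, -0.6306)
  (0,1): δ = 122.54°  ·
  (0,2): δ = 107.85°  ·
  (0,3): δ = 70.59°  ·
  (0,4): δ = 28.32°  ✓
  (0,5): δ = 60.60°  ·
  (0,6): δ = 84.31°  ·
  (0,7): δ = 110.53°  ·
  (1,2): δ = 165.31°  ·
  (1,3): δ = 128.05°  ·
  (1,4): δ = 29.14°  ✓
  (1,5): δ = 3.14°  ✓
  (1,6): δ = 26.86°  ✓
  (1,7): δ = 53.07°  ✓
  (2,3): δ = 142.74°  ·
  (2,4): δ = 43.83°  ✓
  (2,5): δ = 11.55°  ✓
  (2,6): δ = 12.17°  ✓
  (2,7): δ = 38.38°  ✓
  (3,4): δ = 81.09°  ·
  (3,5): δ = 48.81°  ✓
  (3,6): δ = 25.10°  ✓
  (3,7): δ = 1.11°  ✓
  (4,5): δ = 147.72°  ·
  (4,6): δ = 124.01°  ·
  (4,7): δ = 97.79°  ·
  (5,6): δ = 156.29°  ·
  (5,7): δ = 130.07°  ·
  (6,7): δ = 153.79°  ·
antipodal pairs: 12

count = 12; pairs: (0,4), (1,4), (1,5), (1,6), (1,7), (2,4), (2,5), (2,6), (2,7), (3,5), (3,6), (3,7)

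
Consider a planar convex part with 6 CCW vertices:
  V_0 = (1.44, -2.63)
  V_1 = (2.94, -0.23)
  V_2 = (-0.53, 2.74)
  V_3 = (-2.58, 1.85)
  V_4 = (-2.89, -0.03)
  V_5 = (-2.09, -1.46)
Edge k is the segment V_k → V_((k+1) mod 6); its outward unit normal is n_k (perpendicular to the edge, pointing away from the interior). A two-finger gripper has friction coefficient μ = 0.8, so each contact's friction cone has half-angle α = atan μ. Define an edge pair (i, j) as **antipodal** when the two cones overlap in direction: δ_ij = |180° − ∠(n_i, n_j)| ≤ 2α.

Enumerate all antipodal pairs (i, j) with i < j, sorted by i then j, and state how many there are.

α = atan 0.8 = 38.66°;  2α = 77.32°
n_0 = (+0.8480, -0.5300)
n_1 = (+0.6503, +0.7597)
n_2 = (-0.3982, +0.9173)
n_3 = (-0.9867, +0.1627)
n_4 = (-0.8727, -0.4882)
n_5 = (-0.3146, -0.9492)
  (0,1): δ = 98.56°  ·
  (0,2): δ = 34.53°  ✓
  (0,3): δ = 22.64°  ✓
  (0,4): δ = 61.23°  ✓
  (0,5): δ = 103.67°  ·
  (1,2): δ = 115.97°  ·
  (1,3): δ = 58.80°  ✓
  (1,4): δ = 20.22°  ✓
  (1,5): δ = 22.22°  ✓
  (2,3): δ = 122.83°  ·
  (2,4): δ = 84.24°  ·
  (2,5): δ = 41.81°  ✓
  (3,4): δ = 141.41°  ·
  (3,5): δ = 98.97°  ·
  (4,5): δ = 137.56°  ·
antipodal pairs: 7

count = 7; pairs: (0,2), (0,3), (0,4), (1,3), (1,4), (1,5), (2,5)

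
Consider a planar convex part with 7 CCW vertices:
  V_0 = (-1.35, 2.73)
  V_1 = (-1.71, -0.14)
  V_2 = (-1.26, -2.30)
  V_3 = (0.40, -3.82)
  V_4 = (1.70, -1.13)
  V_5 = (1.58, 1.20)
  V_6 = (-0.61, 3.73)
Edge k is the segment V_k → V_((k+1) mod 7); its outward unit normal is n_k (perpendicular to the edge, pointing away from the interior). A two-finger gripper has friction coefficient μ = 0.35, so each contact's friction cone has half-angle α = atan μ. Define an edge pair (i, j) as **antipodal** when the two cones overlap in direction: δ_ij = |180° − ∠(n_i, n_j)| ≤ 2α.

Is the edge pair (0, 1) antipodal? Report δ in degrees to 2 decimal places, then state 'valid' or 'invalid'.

δ = 161.08°, invalid

α = atan 0.35 = 19.29°;  2α = 38.58°
edge 0: e_0 = (-0.36, -2.87);  n_0 = (-0.9922, +0.1245)
edge 1: e_1 = (+0.45, -2.16);  n_1 = (-0.9790, -0.2040)
∠(n_0, n_1) = 18.92°
δ = |180° − 18.92°| = 161.08°
161.08° > 2α = 38.58°  →  invalid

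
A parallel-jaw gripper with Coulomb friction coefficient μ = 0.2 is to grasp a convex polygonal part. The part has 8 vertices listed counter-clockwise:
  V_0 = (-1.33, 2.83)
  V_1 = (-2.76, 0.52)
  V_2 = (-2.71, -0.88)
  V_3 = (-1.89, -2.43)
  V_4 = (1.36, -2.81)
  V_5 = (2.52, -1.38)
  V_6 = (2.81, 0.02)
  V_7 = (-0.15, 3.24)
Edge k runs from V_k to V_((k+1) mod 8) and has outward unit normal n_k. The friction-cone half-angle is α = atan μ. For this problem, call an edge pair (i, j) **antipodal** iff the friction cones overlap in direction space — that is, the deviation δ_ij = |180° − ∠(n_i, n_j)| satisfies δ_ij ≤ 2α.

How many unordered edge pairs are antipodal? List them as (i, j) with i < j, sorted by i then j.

count = 4; pairs: (0,4), (0,5), (1,5), (2,6)

α = atan 0.2 = 11.31°;  2α = 22.62°
n_0 = (-0.8503, +0.5264)
n_1 = (-0.9994, -0.0357)
n_2 = (-0.8839, -0.4676)
n_3 = (-0.1161, -0.9932)
n_4 = (+0.7766, -0.6300)
n_5 = (+0.9792, -0.2028)
n_6 = (+0.7362, +0.6768)
n_7 = (-0.3282, +0.9446)
  (0,1): δ = 146.20°  ·
  (0,2): δ = 120.36°  ·
  (0,3): δ = 64.91°  ·
  (0,4): δ = 7.29°  ✓
  (0,5): δ = 20.06°  ✓
  (0,6): δ = 74.35°  ·
  (0,7): δ = 140.92°  ·
  (1,2): δ = 154.17°  ·
  (1,3): δ = 98.71°  ·
  (1,4): δ = 41.09°  ·
  (1,5): δ = 13.75°  ✓
  (1,6): δ = 40.55°  ·
  (1,7): δ = 107.11°  ·
  (2,3): δ = 124.55°  ·
  (2,4): δ = 66.93°  ·
  (2,5): δ = 39.58°  ·
  (2,6): δ = 14.71°  ✓
  (2,7): δ = 81.28°  ·
  (3,4): δ = 122.38°  ·
  (3,5): δ = 95.03°  ·
  (3,6): δ = 40.74°  ·
  (3,7): δ = 25.83°  ·
  (4,5): δ = 152.65°  ·
  (4,6): δ = 98.36°  ·
  (4,7): δ = 31.79°  ·
  (5,6): δ = 125.71°  ·
  (5,7): δ = 59.14°  ·
  (6,7): δ = 113.43°  ·
antipodal pairs: 4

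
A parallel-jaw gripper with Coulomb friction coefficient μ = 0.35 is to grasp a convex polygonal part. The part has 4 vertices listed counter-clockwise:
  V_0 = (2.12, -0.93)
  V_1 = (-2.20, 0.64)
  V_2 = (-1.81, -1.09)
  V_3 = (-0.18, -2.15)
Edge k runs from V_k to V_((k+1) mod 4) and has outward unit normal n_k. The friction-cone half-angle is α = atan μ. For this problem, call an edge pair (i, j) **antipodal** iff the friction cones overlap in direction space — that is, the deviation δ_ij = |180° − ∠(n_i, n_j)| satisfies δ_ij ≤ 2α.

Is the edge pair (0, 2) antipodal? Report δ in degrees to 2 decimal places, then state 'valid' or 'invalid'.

δ = 13.06°, valid

α = atan 0.35 = 19.29°;  2α = 38.58°
edge 0: e_0 = (-4.32, +1.57);  n_0 = (+0.3416, +0.9399)
edge 2: e_2 = (+1.63, -1.06);  n_2 = (-0.5452, -0.8383)
∠(n_0, n_2) = 166.94°
δ = |180° − 166.94°| = 13.06°
13.06° ≤ 2α = 38.58°  →  valid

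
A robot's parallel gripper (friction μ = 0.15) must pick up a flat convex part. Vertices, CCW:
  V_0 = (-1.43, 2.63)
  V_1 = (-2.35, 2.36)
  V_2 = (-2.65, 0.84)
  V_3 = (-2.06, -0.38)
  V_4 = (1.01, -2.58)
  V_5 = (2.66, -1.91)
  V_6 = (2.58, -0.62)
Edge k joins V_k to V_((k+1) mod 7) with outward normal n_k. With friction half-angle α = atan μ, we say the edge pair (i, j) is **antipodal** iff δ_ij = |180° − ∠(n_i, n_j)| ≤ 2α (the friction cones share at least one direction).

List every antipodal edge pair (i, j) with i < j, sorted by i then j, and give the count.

count = 3; pairs: (0,4), (1,5), (3,6)

α = atan 0.15 = 8.53°;  2α = 17.06°
n_0 = (-0.2816, +0.9595)
n_1 = (-0.9811, +0.1936)
n_2 = (-0.9003, -0.4354)
n_3 = (-0.5825, -0.8128)
n_4 = (+0.3762, -0.9265)
n_5 = (+0.9981, +0.0619)
n_6 = (+0.6296, +0.7769)
  (0,1): δ = 117.52°  ·
  (0,2): δ = 80.55°  ·
  (0,3): δ = 51.98°  ·
  (0,4): δ = 5.74°  ✓
  (0,5): δ = 77.19°  ·
  (0,6): δ = 124.62°  ·
  (1,2): δ = 143.03°  ·
  (1,3): δ = 114.46°  ·
  (1,4): δ = 56.73°  ·
  (1,5): δ = 14.71°  ✓
  (1,6): δ = 62.14°  ·
  (2,3): δ = 151.43°  ·
  (2,4): δ = 93.71°  ·
  (2,5): δ = 22.26°  ·
  (2,6): δ = 25.17°  ·
  (3,4): δ = 122.27°  ·
  (3,5): δ = 50.83°  ·
  (3,6): δ = 3.40°  ✓
  (4,5): δ = 108.55°  ·
  (4,6): δ = 61.12°  ·
  (5,6): δ = 132.57°  ·
antipodal pairs: 3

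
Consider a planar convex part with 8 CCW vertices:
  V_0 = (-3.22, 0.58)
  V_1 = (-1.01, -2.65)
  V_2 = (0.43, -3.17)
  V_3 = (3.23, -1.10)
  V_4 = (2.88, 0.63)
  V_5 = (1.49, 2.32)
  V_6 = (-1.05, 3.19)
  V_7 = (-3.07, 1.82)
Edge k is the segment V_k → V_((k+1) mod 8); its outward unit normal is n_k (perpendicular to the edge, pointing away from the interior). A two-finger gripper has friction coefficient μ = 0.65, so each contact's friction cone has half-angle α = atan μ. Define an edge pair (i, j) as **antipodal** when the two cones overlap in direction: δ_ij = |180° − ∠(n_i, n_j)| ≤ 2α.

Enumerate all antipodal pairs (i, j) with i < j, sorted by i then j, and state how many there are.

count = 12; pairs: (0,3), (0,4), (0,5), (1,3), (1,4), (1,5), (1,6), (2,5), (2,6), (2,7), (3,7), (4,7)

α = atan 0.65 = 33.02°;  2α = 66.05°
n_0 = (-0.8253, -0.5647)
n_1 = (-0.3396, -0.9406)
n_2 = (+0.5945, -0.8041)
n_3 = (+0.9801, +0.1983)
n_4 = (+0.7723, +0.6352)
n_5 = (+0.3240, +0.9460)
n_6 = (-0.5613, +0.8276)
n_7 = (-0.9928, +0.1201)
  (0,1): δ = 144.24°  ·
  (0,2): δ = 87.91°  ·
  (0,3): δ = 22.94°  ✓
  (0,4): δ = 5.06°  ✓
  (0,5): δ = 36.71°  ✓
  (0,6): δ = 89.77°  ·
  (0,7): δ = 138.72°  ·
  (1,2): δ = 123.67°  ·
  (1,3): δ = 58.71°  ✓
  (1,4): δ = 30.71°  ✓
  (1,5): δ = 0.95°  ✓
  (1,6): δ = 54.00°  ✓
  (1,7): δ = 102.96°  ·
  (2,3): δ = 115.04°  ·
  (2,4): δ = 87.04°  ·
  (2,5): δ = 55.38°  ✓
  (2,6): δ = 2.33°  ✓
  (2,7): δ = 46.63°  ✓
  (3,4): δ = 152.00°  ·
  (3,5): δ = 120.34°  ·
  (3,6): δ = 67.29°  ·
  (3,7): δ = 18.33°  ✓
  (4,5): δ = 148.34°  ·
  (4,6): δ = 95.29°  ·
  (4,7): δ = 46.33°  ✓
  (5,6): δ = 126.95°  ·
  (5,7): δ = 77.99°  ·
  (6,7): δ = 131.04°  ·
antipodal pairs: 12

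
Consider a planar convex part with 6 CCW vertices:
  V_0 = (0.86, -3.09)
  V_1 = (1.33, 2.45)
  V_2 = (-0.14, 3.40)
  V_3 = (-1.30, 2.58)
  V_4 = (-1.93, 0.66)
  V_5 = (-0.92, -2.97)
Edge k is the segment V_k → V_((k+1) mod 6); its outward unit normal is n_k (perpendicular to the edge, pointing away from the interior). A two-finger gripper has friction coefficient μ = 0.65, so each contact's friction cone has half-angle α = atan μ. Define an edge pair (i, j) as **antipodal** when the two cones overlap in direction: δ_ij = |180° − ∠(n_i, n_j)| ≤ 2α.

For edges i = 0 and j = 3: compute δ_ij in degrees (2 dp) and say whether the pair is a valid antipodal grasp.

δ = 13.32°, valid

α = atan 0.65 = 33.02°;  2α = 66.05°
edge 0: e_0 = (+0.47, +5.54);  n_0 = (+0.9964, -0.0845)
edge 3: e_3 = (-0.63, -1.92);  n_3 = (-0.9502, +0.3118)
∠(n_0, n_3) = 166.68°
δ = |180° − 166.68°| = 13.32°
13.32° ≤ 2α = 66.05°  →  valid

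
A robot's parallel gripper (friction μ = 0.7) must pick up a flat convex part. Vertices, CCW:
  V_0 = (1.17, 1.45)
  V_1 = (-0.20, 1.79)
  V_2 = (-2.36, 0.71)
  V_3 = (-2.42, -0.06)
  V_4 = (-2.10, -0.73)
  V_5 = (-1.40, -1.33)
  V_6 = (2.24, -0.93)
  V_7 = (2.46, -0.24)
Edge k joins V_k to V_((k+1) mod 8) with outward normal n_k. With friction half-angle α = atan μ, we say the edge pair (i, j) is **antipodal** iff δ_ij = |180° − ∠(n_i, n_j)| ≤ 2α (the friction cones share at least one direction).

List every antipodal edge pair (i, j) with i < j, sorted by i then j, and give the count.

count = 13; pairs: (0,3), (0,4), (0,5), (1,4), (1,5), (1,6), (2,6), (2,7), (3,6), (3,7), (4,6), (4,7), (5,7)

α = atan 0.7 = 34.99°;  2α = 69.98°
n_0 = (+0.2409, +0.9706)
n_1 = (-0.4472, +0.8944)
n_2 = (-0.9970, +0.0777)
n_3 = (-0.9024, -0.4310)
n_4 = (-0.6508, -0.7593)
n_5 = (+0.1092, -0.9940)
n_6 = (+0.9527, -0.3038)
n_7 = (+0.7949, +0.6068)
  (0,1): δ = 139.50°  ·
  (0,2): δ = 80.52°  ·
  (0,3): δ = 50.53°  ✓
  (0,4): δ = 26.66°  ✓
  (0,5): δ = 20.21°  ✓
  (0,6): δ = 86.25°  ·
  (0,7): δ = 141.29°  ·
  (1,2): δ = 121.02°  ·
  (1,3): δ = 91.04°  ·
  (1,4): δ = 67.17°  ✓
  (1,5): δ = 20.29°  ✓
  (1,6): δ = 45.75°  ✓
  (1,7): δ = 100.79°  ·
  (2,3): δ = 150.01°  ·
  (2,4): δ = 126.15°  ·
  (2,5): δ = 79.27°  ·
  (2,6): δ = 13.23°  ✓
  (2,7): δ = 41.81°  ✓
  (3,4): δ = 156.13°  ·
  (3,5): δ = 109.26°  ·
  (3,6): δ = 43.21°  ✓
  (3,7): δ = 11.83°  ✓
  (4,5): δ = 133.13°  ·
  (4,6): δ = 67.08°  ✓
  (4,7): δ = 12.04°  ✓
  (5,6): δ = 113.96°  ·
  (5,7): δ = 58.92°  ✓
  (6,7): δ = 124.96°  ·
antipodal pairs: 13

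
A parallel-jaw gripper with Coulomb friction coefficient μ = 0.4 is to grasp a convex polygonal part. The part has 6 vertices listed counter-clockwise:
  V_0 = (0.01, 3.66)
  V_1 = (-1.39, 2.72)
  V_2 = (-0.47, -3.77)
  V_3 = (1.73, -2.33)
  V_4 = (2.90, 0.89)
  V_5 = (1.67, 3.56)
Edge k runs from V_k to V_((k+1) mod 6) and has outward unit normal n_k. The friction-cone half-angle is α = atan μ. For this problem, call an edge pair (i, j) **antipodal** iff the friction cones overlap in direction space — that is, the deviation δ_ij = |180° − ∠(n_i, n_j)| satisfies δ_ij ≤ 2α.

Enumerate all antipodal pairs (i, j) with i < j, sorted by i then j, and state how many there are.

count = 5; pairs: (0,2), (0,3), (1,3), (1,4), (2,5)

α = atan 0.4 = 21.80°;  2α = 43.60°
n_0 = (-0.5574, +0.8302)
n_1 = (-0.9901, -0.1404)
n_2 = (+0.5477, -0.8367)
n_3 = (+0.9399, -0.3415)
n_4 = (+0.9083, +0.4184)
n_5 = (+0.0601, +0.9982)
  (0,1): δ = 115.81°  ·
  (0,2): δ = 0.67°  ✓
  (0,3): δ = 36.15°  ✓
  (0,4): δ = 80.86°  ·
  (0,5): δ = 142.67°  ·
  (1,2): δ = 64.86°  ·
  (1,3): δ = 28.04°  ✓
  (1,4): δ = 16.67°  ✓
  (1,5): δ = 78.48°  ·
  (2,3): δ = 143.18°  ·
  (2,4): δ = 98.47°  ·
  (2,5): δ = 36.65°  ✓
  (3,4): δ = 135.30°  ·
  (3,5): δ = 73.48°  ·
  (4,5): δ = 118.18°  ·
antipodal pairs: 5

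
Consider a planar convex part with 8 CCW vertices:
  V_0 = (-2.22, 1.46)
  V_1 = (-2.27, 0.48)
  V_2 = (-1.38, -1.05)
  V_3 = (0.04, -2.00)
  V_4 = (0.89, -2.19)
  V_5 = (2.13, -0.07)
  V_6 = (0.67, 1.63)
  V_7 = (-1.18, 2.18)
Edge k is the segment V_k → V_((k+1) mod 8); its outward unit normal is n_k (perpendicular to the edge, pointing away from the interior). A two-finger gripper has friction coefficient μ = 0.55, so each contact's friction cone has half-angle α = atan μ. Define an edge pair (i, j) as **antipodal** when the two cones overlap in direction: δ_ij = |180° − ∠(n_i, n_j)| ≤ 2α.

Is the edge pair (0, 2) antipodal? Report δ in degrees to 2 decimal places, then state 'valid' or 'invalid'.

α = atan 0.55 = 28.81°;  2α = 57.62°
edge 0: e_0 = (-0.05, -0.98);  n_0 = (-0.9987, +0.0510)
edge 2: e_2 = (+1.42, -0.95);  n_2 = (-0.5561, -0.8311)
∠(n_0, n_2) = 59.14°
δ = |180° − 59.14°| = 120.86°
120.86° > 2α = 57.62°  →  invalid

δ = 120.86°, invalid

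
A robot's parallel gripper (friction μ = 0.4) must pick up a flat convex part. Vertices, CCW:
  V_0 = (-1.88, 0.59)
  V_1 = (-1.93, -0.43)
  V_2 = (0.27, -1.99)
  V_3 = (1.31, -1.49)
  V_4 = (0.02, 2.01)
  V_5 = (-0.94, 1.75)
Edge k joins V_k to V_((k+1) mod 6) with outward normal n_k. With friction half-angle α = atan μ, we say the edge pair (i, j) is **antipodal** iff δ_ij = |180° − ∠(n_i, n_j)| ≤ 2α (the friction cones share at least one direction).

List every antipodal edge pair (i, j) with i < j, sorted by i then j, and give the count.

α = atan 0.4 = 21.80°;  2α = 43.60°
n_0 = (-0.9988, +0.0490)
n_1 = (-0.5784, -0.8157)
n_2 = (+0.4333, -0.9013)
n_3 = (+0.9383, +0.3458)
n_4 = (-0.2614, +0.9652)
n_5 = (-0.7769, +0.6296)
  (0,1): δ = 122.53°  ·
  (0,2): δ = 61.52°  ·
  (0,3): δ = 23.04°  ✓
  (0,4): δ = 107.96°  ·
  (0,5): δ = 143.79°  ·
  (1,2): δ = 118.98°  ·
  (1,3): δ = 34.43°  ✓
  (1,4): δ = 50.49°  ·
  (1,5): δ = 86.32°  ·
  (2,3): δ = 95.44°  ·
  (2,4): δ = 10.52°  ✓
  (2,5): δ = 25.30°  ✓
  (3,4): δ = 95.08°  ·
  (3,5): δ = 59.25°  ·
  (4,5): δ = 144.17°  ·
antipodal pairs: 4

count = 4; pairs: (0,3), (1,3), (2,4), (2,5)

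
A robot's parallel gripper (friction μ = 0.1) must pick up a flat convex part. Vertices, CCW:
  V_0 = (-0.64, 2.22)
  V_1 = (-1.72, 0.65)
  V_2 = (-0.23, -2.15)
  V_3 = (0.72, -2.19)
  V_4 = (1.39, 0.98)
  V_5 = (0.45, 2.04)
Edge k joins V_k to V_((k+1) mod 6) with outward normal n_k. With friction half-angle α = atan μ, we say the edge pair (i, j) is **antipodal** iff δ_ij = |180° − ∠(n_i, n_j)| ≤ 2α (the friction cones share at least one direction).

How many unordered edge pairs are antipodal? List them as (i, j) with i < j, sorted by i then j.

α = atan 0.1 = 5.71°;  2α = 11.42°
n_0 = (-0.8239, +0.5668)
n_1 = (-0.8828, -0.4698)
n_2 = (-0.0421, -0.9991)
n_3 = (+0.9784, -0.2068)
n_4 = (+0.7482, +0.6635)
n_5 = (+0.1629, +0.9866)
  (0,1): δ = 117.46°  ·
  (0,2): δ = 57.89°  ·
  (0,3): δ = 22.59°  ·
  (0,4): δ = 76.09°  ·
  (0,5): δ = 115.15°  ·
  (1,2): δ = 120.43°  ·
  (1,3): δ = 39.95°  ·
  (1,4): δ = 13.55°  ·
  (1,5): δ = 52.60°  ·
  (2,3): δ = 99.52°  ·
  (2,4): δ = 46.02°  ·
  (2,5): δ = 6.97°  ✓
  (3,4): δ = 126.50°  ·
  (3,5): δ = 87.44°  ·
  (4,5): δ = 140.94°  ·
antipodal pairs: 1

count = 1; pairs: (2,5)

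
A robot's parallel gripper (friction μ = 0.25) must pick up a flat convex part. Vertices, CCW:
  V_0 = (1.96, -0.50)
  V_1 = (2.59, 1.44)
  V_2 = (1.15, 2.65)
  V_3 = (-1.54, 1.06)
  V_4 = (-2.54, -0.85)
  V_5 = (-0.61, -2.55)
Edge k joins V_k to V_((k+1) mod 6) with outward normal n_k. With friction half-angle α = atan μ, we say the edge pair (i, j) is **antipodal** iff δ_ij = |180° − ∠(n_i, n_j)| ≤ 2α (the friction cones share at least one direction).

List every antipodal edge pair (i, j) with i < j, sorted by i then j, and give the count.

count = 4; pairs: (0,3), (1,4), (2,5), (3,5)

α = atan 0.25 = 14.04°;  2α = 28.07°
n_0 = (+0.9511, -0.3089)
n_1 = (+0.6433, +0.7656)
n_2 = (-0.5088, +0.8609)
n_3 = (-0.8859, +0.4638)
n_4 = (-0.6610, -0.7504)
n_5 = (+0.6236, -0.7818)
  (0,1): δ = 112.05°  ·
  (0,2): δ = 41.42°  ·
  (0,3): δ = 9.64°  ✓
  (0,4): δ = 66.62°  ·
  (0,5): δ = 146.57°  ·
  (1,2): δ = 109.37°  ·
  (1,3): δ = 77.60°  ·
  (1,4): δ = 1.33°  ✓
  (1,5): δ = 78.62°  ·
  (2,3): δ = 148.22°  ·
  (2,4): δ = 71.96°  ·
  (2,5): δ = 7.99°  ✓
  (3,4): δ = 103.74°  ·
  (3,5): δ = 23.79°  ✓
  (4,5): δ = 100.05°  ·
antipodal pairs: 4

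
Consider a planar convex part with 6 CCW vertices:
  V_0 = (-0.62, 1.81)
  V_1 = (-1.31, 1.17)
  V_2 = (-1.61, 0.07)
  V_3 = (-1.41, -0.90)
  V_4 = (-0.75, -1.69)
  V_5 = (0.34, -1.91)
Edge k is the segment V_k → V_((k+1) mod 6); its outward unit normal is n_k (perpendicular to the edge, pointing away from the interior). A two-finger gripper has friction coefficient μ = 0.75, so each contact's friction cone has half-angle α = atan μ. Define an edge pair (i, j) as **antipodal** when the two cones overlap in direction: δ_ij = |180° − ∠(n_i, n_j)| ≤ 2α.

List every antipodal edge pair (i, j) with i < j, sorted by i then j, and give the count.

count = 6; pairs: (0,4), (0,5), (1,5), (2,5), (3,5), (4,5)

α = atan 0.75 = 36.87°;  2α = 73.74°
n_0 = (-0.6800, +0.7332)
n_1 = (-0.9648, +0.2631)
n_2 = (-0.9794, -0.2019)
n_3 = (-0.7674, -0.6411)
n_4 = (-0.1978, -0.9802)
n_5 = (+0.9683, +0.2499)
  (0,1): δ = 148.10°  ·
  (0,2): δ = 121.20°  ·
  (0,3): δ = 92.97°  ·
  (0,4): δ = 54.26°  ✓
  (0,5): δ = 61.62°  ✓
  (1,2): δ = 153.09°  ·
  (1,3): δ = 124.87°  ·
  (1,4): δ = 86.16°  ·
  (1,5): δ = 29.73°  ✓
  (2,3): δ = 151.77°  ·
  (2,4): δ = 113.06°  ·
  (2,5): δ = 2.82°  ✓
  (3,4): δ = 141.29°  ·
  (3,5): δ = 25.41°  ✓
  (4,5): δ = 64.12°  ✓
antipodal pairs: 6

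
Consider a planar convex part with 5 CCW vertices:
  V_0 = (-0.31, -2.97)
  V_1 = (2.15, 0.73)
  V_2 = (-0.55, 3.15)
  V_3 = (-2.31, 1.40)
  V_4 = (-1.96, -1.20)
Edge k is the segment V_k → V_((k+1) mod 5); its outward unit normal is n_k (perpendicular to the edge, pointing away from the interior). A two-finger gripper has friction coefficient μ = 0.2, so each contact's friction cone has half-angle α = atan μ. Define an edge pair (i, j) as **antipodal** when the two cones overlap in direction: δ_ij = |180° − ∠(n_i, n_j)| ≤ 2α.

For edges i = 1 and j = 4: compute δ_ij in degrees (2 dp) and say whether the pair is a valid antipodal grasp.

δ = 5.14°, valid

α = atan 0.2 = 11.31°;  2α = 22.62°
edge 1: e_1 = (-2.70, +2.42);  n_1 = (+0.6674, +0.7447)
edge 4: e_4 = (+1.65, -1.77);  n_4 = (-0.7315, -0.6819)
∠(n_1, n_4) = 174.86°
δ = |180° − 174.86°| = 5.14°
5.14° ≤ 2α = 22.62°  →  valid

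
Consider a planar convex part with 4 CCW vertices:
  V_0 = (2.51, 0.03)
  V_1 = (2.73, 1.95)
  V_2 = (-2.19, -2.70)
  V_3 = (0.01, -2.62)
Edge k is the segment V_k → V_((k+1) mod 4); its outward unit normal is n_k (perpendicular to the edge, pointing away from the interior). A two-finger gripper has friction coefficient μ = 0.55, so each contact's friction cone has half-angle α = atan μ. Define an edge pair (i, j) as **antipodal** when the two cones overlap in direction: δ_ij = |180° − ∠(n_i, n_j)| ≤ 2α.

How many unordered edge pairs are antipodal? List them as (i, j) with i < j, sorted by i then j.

α = atan 0.55 = 28.81°;  2α = 57.62°
n_0 = (+0.9935, -0.1138)
n_1 = (-0.6869, +0.7268)
n_2 = (+0.0363, -0.9993)
n_3 = (+0.7274, -0.6862)
  (0,1): δ = 40.08°  ✓
  (0,2): δ = 98.62°  ·
  (0,3): δ = 143.20°  ·
  (1,2): δ = 41.30°  ✓
  (1,3): δ = 3.28°  ✓
  (2,3): δ = 135.41°  ·
antipodal pairs: 3

count = 3; pairs: (0,1), (1,2), (1,3)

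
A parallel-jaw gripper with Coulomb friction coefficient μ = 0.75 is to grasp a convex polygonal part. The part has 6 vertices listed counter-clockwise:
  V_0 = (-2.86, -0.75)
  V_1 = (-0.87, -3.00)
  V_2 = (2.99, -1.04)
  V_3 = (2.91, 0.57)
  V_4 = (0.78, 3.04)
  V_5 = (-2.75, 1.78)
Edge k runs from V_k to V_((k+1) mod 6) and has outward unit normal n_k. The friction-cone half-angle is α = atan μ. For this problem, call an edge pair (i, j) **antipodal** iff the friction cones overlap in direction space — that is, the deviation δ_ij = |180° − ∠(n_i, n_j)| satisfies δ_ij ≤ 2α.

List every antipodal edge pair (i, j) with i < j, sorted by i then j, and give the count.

α = atan 0.75 = 36.87°;  2α = 73.74°
n_0 = (-0.7491, -0.6625)
n_1 = (+0.4527, -0.8916)
n_2 = (+0.9988, +0.0496)
n_3 = (+0.7573, +0.6531)
n_4 = (-0.3362, +0.9418)
n_5 = (-0.9991, +0.0434)
  (0,1): δ = 104.57°  ·
  (0,2): δ = 38.65°  ✓
  (0,3): δ = 0.72°  ✓
  (0,4): δ = 68.15°  ✓
  (0,5): δ = 136.02°  ·
  (1,2): δ = 114.08°  ·
  (1,3): δ = 76.15°  ·
  (1,4): δ = 7.28°  ✓
  (1,5): δ = 60.59°  ✓
  (2,3): δ = 142.07°  ·
  (2,4): δ = 73.20°  ✓
  (2,5): δ = 5.33°  ✓
  (3,4): δ = 111.13°  ·
  (3,5): δ = 43.26°  ✓
  (4,5): δ = 112.13°  ·
antipodal pairs: 8

count = 8; pairs: (0,2), (0,3), (0,4), (1,4), (1,5), (2,4), (2,5), (3,5)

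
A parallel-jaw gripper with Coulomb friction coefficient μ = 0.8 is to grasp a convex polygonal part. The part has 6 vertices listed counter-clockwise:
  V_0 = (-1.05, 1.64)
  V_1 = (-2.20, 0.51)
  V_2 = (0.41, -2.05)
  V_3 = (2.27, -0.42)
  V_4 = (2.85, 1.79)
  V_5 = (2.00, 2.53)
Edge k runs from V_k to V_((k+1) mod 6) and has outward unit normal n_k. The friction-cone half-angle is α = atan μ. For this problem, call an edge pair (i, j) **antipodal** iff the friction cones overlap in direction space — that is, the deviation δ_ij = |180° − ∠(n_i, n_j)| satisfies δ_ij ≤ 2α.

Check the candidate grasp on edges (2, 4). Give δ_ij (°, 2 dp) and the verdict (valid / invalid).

α = atan 0.8 = 38.66°;  2α = 77.32°
edge 2: e_2 = (+1.86, +1.63);  n_2 = (+0.6591, -0.7521)
edge 4: e_4 = (-0.85, +0.74);  n_4 = (+0.6566, +0.7542)
∠(n_2, n_4) = 97.73°
δ = |180° − 97.73°| = 82.27°
82.27° > 2α = 77.32°  →  invalid

δ = 82.27°, invalid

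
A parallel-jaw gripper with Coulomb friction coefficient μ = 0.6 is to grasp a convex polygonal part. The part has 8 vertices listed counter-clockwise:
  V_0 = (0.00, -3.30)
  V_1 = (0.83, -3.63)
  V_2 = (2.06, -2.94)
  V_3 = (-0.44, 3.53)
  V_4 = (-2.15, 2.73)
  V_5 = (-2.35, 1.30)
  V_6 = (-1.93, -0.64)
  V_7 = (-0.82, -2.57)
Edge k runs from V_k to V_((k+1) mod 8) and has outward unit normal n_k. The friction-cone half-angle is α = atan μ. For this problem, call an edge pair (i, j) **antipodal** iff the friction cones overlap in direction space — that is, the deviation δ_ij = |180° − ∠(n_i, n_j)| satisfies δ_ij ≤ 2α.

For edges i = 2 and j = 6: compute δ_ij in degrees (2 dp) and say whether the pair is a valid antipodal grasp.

α = atan 0.6 = 30.96°;  2α = 61.93°
edge 2: e_2 = (-2.50, +6.47);  n_2 = (+0.9328, +0.3604)
edge 6: e_6 = (+1.11, -1.93);  n_6 = (-0.8669, -0.4986)
∠(n_2, n_6) = 171.22°
δ = |180° − 171.22°| = 8.78°
8.78° ≤ 2α = 61.93°  →  valid

δ = 8.78°, valid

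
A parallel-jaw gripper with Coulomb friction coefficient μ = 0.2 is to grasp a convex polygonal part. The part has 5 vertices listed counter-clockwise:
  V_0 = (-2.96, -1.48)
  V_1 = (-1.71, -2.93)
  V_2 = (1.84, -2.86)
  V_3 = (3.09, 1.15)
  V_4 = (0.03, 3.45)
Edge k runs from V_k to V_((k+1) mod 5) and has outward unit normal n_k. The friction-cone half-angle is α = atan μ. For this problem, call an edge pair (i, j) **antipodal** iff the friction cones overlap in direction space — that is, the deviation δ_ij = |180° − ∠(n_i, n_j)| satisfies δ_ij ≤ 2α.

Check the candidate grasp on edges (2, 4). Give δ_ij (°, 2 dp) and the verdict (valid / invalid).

δ = 13.92°, valid

α = atan 0.2 = 11.31°;  2α = 22.62°
edge 2: e_2 = (+1.25, +4.01);  n_2 = (+0.9547, -0.2976)
edge 4: e_4 = (-2.99, -4.93);  n_4 = (-0.8550, +0.5186)
∠(n_2, n_4) = 166.08°
δ = |180° − 166.08°| = 13.92°
13.92° ≤ 2α = 22.62°  →  valid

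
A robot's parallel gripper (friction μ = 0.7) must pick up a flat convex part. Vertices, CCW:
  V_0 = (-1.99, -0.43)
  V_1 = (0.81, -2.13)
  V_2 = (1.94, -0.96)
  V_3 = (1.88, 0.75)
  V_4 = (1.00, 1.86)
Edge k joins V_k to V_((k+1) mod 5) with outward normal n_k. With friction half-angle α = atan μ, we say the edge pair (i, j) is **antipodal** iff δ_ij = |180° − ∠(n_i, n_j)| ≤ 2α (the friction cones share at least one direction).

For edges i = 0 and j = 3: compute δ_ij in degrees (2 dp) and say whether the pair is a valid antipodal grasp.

δ = 20.33°, valid

α = atan 0.7 = 34.99°;  2α = 69.98°
edge 0: e_0 = (+2.80, -1.70);  n_0 = (-0.5190, -0.8548)
edge 3: e_3 = (-0.88, +1.11);  n_3 = (+0.7836, +0.6212)
∠(n_0, n_3) = 159.67°
δ = |180° − 159.67°| = 20.33°
20.33° ≤ 2α = 69.98°  →  valid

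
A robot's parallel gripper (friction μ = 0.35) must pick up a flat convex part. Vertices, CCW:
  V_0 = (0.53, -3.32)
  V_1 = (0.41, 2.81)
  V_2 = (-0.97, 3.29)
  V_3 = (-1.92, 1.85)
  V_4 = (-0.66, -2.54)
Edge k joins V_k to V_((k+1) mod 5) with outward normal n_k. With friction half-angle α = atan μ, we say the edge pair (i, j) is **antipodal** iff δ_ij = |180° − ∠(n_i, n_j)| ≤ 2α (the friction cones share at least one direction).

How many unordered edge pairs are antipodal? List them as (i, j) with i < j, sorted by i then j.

α = atan 0.35 = 19.29°;  2α = 38.58°
n_0 = (+0.9998, +0.0196)
n_1 = (+0.3285, +0.9445)
n_2 = (-0.8347, +0.5507)
n_3 = (-0.9612, -0.2759)
n_4 = (-0.5482, -0.8364)
  (0,1): δ = 110.30°  ·
  (0,2): δ = 34.54°  ✓
  (0,3): δ = 14.89°  ✓
  (0,4): δ = 55.64°  ·
  (1,2): δ = 104.23°  ·
  (1,3): δ = 54.81°  ·
  (1,4): δ = 14.06°  ✓
  (2,3): δ = 130.57°  ·
  (2,4): δ = 89.83°  ·
  (3,4): δ = 139.26°  ·
antipodal pairs: 3

count = 3; pairs: (0,2), (0,3), (1,4)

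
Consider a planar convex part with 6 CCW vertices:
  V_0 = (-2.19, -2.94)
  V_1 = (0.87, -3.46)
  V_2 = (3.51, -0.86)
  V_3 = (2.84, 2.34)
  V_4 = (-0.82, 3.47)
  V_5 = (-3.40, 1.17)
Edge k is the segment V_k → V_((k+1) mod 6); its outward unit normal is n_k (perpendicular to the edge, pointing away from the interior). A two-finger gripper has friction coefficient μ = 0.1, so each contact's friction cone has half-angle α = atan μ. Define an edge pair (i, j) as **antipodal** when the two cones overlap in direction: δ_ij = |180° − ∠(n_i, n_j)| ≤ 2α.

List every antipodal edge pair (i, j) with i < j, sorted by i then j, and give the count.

count = 3; pairs: (0,3), (1,4), (2,5)

α = atan 0.1 = 5.71°;  2α = 11.42°
n_0 = (-0.1675, -0.9859)
n_1 = (+0.7017, -0.7125)
n_2 = (+0.9788, +0.2049)
n_3 = (+0.2950, +0.9555)
n_4 = (-0.6654, +0.7465)
n_5 = (-0.9593, -0.2824)
  (0,1): δ = 125.79°  ·
  (0,2): δ = 68.53°  ·
  (0,3): δ = 7.51°  ✓
  (0,4): δ = 51.36°  ·
  (0,5): δ = 116.05°  ·
  (1,2): δ = 122.74°  ·
  (1,3): δ = 61.72°  ·
  (1,4): δ = 2.85°  ✓
  (1,5): δ = 61.84°  ·
  (2,3): δ = 118.98°  ·
  (2,4): δ = 60.11°  ·
  (2,5): δ = 4.58°  ✓
  (3,4): δ = 121.13°  ·
  (3,5): δ = 56.44°  ·
  (4,5): δ = 115.31°  ·
antipodal pairs: 3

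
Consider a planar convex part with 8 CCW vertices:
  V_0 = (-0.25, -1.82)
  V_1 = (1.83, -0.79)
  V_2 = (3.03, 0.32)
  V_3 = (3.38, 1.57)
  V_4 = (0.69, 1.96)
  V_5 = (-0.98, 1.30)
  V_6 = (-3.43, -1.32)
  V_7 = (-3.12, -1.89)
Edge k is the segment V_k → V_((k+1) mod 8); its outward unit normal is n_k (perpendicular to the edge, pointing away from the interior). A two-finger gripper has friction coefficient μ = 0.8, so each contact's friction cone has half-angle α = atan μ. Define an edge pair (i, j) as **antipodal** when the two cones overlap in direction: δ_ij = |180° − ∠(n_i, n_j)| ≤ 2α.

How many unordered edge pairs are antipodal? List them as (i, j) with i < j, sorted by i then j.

α = atan 0.8 = 38.66°;  2α = 77.32°
n_0 = (+0.4438, -0.8961)
n_1 = (+0.6790, -0.7341)
n_2 = (+0.9630, -0.2696)
n_3 = (+0.1435, +0.9897)
n_4 = (-0.3675, +0.9300)
n_5 = (-0.7304, +0.6830)
n_6 = (-0.8785, -0.4778)
n_7 = (+0.0244, -0.9997)
  (0,1): δ = 163.58°  ·
  (0,2): δ = 131.99°  ·
  (0,3): δ = 34.59°  ✓
  (0,4): δ = 4.78°  ✓
  (0,5): δ = 20.58°  ✓
  (0,6): δ = 92.20°  ·
  (0,7): δ = 155.05°  ·
  (1,2): δ = 148.41°  ·
  (1,3): δ = 51.02°  ✓
  (1,4): δ = 21.20°  ✓
  (1,5): δ = 4.15°  ✓
  (1,6): δ = 75.77°  ✓
  (1,7): δ = 138.63°  ·
  (2,3): δ = 82.61°  ·
  (2,4): δ = 52.79°  ✓
  (2,5): δ = 27.44°  ✓
  (2,6): δ = 44.18°  ✓
  (2,7): δ = 107.04°  ·
  (3,4): δ = 150.19°  ·
  (3,5): δ = 124.83°  ·
  (3,6): δ = 53.21°  ✓
  (3,7): δ = 9.65°  ✓
  (4,5): δ = 154.64°  ·
  (4,6): δ = 83.02°  ·
  (4,7): δ = 20.17°  ✓
  (5,6): δ = 108.38°  ·
  (5,7): δ = 45.52°  ✓
  (6,7): δ = 117.14°  ·
antipodal pairs: 14

count = 14; pairs: (0,3), (0,4), (0,5), (1,3), (1,4), (1,5), (1,6), (2,4), (2,5), (2,6), (3,6), (3,7), (4,7), (5,7)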